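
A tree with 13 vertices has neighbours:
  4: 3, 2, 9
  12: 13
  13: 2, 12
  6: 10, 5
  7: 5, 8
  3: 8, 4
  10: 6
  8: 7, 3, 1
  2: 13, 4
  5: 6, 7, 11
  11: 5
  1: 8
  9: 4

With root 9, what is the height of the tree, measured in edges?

7

The longest root-to-leaf path is 9 – 4 – 3 – 8 – 7 – 5 – 6 – 10 (7 edges).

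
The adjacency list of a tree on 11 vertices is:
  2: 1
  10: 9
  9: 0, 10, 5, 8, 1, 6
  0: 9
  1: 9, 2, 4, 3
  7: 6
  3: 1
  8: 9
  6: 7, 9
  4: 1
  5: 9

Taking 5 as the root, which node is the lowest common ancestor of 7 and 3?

Path 7→root: 7 6 9 5; path 3→root: 3 1 9 5.
First common node: 9.

9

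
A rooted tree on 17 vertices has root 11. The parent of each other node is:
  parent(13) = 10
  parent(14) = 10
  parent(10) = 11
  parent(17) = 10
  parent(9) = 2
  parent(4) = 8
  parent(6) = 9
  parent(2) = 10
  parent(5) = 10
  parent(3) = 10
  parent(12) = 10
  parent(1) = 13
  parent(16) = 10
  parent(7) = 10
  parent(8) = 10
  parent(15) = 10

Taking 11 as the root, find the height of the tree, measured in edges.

The longest root-to-leaf path is 11–10–2–9–6 (4 edges).

4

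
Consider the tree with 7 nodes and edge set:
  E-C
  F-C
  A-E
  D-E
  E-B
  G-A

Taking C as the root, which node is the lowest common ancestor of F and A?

Ancestors of F (toward the root): F, C.
Ancestors of A: A, E, C.
The deepest node appearing in both lists is C.

C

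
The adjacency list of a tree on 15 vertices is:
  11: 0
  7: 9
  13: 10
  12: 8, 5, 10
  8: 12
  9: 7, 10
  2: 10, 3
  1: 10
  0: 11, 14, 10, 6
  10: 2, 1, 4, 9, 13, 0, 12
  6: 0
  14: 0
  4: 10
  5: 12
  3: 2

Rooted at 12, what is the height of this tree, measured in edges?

The longest root-to-leaf path is 12 – 10 – 9 – 7 (3 edges).

3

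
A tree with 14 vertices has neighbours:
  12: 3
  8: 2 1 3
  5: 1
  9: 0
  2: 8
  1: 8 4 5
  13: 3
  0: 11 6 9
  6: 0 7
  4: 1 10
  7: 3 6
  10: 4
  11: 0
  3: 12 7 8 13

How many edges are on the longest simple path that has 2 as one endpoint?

Distances from 2 peak at 6, attained at 11 (9 also at distance 6).
2 – 8 – 3 – 7 – 6 – 0 – 11

6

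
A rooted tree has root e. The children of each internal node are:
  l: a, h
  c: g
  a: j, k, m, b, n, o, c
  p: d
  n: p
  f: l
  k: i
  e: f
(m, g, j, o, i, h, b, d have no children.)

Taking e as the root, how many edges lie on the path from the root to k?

4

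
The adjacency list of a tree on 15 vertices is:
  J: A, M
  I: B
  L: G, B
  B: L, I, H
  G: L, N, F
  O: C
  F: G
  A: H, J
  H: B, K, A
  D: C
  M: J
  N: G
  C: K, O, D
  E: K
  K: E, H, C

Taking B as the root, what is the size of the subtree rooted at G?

Descendants of G (including itself): G, F, N. That's 3.

3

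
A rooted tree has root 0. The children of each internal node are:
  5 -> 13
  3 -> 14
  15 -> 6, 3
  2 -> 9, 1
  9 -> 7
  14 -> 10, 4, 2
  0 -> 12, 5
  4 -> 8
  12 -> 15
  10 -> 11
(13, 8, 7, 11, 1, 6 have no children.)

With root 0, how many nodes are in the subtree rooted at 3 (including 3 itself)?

The subtree rooted at 3 contains: 3, 14, 2, 4, 10, 9, 1, 8, 11, 7 — 10 nodes.

10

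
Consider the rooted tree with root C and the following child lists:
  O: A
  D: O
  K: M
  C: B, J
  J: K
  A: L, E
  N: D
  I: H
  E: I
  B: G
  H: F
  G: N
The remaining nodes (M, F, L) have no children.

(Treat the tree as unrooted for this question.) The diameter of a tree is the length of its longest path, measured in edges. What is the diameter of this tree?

13

Starting from M, a farthest node is F at distance 13.
One longest path: M-K-J-C-B-G-N-D-O-A-E-I-H-F.
So the diameter is 13.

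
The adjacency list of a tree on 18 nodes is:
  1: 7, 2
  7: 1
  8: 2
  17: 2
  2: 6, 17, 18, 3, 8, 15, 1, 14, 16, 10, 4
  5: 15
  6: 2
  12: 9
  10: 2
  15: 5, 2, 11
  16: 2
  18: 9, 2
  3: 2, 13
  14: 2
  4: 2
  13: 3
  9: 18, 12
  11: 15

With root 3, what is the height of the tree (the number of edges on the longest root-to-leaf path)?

12 sits deepest: 3 → 2 → 18 → 9 → 12 — 4 edges from the root.

4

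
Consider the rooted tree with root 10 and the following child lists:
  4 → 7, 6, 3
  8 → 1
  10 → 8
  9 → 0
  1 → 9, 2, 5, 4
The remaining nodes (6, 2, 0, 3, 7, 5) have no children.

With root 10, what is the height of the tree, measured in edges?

4

The longest root-to-leaf path is 10-8-1-9-0 (4 edges).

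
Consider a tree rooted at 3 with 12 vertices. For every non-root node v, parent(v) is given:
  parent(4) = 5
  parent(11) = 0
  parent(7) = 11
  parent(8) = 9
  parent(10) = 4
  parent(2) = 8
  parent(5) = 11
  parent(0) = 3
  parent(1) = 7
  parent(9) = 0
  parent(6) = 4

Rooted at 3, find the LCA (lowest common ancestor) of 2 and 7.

0

2's ancestor chain is 2, 8, 9, 0, 3 and 7's is 7, 11, 0, 3; they first meet at 0.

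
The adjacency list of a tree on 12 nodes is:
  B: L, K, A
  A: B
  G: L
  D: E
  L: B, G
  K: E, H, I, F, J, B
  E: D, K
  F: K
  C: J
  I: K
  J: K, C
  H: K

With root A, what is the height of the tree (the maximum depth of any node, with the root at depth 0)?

4

D sits deepest: A – B – K – E – D — 4 edges from the root.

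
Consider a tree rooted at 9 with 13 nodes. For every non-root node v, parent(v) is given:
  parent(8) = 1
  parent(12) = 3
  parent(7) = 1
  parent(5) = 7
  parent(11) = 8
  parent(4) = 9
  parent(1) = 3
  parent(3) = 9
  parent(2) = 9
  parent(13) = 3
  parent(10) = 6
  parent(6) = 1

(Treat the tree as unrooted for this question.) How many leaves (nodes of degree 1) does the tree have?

7

Exactly 7 nodes have a single neighbour: 2, 4, 5, 10, 11, 12, 13.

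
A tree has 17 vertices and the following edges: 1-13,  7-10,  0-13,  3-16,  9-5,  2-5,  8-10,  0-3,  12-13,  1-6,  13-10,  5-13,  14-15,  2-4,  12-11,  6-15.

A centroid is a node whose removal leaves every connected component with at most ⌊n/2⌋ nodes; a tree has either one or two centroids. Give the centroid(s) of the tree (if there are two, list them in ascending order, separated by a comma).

Removing 13 splits the tree into components of sizes 4, 4, 3, 3, 2; the largest is 4 ≤ ⌊17/2⌋ = 8.
No neighbour of 13 does as well, so 13 is the unique centroid.

13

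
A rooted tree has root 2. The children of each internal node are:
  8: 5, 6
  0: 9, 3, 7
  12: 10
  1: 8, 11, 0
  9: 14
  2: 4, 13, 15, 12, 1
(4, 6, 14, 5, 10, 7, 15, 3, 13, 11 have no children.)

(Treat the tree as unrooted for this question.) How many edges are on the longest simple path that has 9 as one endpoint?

5

A farthest node from 9 is 10.
The path 9–0–1–2–12–10 has 5 edges.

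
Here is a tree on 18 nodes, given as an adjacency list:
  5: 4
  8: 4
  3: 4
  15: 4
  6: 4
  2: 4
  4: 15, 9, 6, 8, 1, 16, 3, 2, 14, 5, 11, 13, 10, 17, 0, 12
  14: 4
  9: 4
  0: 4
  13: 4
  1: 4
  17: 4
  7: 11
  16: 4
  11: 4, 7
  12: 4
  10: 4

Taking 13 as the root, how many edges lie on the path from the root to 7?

3

13–4–11–7 — 3 edges.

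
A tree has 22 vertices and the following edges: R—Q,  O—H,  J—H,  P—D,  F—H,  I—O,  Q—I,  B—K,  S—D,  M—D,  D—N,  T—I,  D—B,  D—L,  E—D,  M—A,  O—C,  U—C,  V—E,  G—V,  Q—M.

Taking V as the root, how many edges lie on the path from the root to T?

Path from V to T: V–E–D–M–Q–I–T, which has 6 edges.

6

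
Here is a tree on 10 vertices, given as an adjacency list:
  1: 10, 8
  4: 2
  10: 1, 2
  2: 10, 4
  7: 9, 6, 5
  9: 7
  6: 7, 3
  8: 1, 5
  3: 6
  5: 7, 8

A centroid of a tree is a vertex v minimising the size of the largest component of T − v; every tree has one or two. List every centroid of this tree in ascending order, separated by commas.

Removing 8 splits the tree into components of sizes 5, 4; the largest is 5 ≤ ⌊10/2⌋ = 5.
5 is adjacent to 8 and is also a centroid (the largest component after removing it is likewise 5).

5, 8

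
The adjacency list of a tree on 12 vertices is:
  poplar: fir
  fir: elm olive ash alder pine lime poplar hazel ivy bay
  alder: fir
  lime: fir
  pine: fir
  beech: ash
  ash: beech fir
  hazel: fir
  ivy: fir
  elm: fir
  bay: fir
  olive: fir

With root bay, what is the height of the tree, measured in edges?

The longest root-to-leaf path is bay → fir → ash → beech (3 edges).

3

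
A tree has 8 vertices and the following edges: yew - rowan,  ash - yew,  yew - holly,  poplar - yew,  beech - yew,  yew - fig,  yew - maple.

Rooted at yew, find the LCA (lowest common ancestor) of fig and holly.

Ancestors of fig (toward the root): fig, yew.
Ancestors of holly: holly, yew.
The deepest node appearing in both lists is yew.

yew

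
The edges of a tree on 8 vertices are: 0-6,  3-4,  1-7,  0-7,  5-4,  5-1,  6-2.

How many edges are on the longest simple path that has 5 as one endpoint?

A farthest node from 5 is 2.
The path 5-1-7-0-6-2 has 5 edges.

5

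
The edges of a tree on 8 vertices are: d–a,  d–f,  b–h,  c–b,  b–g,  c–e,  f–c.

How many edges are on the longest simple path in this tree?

5

A longest path is a - d - f - c - b - h, with 5 edges.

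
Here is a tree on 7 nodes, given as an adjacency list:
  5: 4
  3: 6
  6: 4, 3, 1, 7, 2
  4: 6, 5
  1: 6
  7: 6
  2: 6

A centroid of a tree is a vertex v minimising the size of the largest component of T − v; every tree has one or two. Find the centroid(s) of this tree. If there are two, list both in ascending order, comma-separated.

Delete 6: the remaining components have sizes 2, 1, 1, 1, 1. Max 2 ≤ 3, so 6 is a centroid.
No neighbour of 6 does as well, so 6 is the unique centroid.

6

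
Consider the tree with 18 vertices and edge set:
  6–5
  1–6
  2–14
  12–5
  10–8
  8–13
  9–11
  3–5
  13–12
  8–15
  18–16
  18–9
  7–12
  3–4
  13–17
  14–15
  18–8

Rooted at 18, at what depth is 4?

6

Climbing from 4 to the root: 4 → 3 → 5 → 12 → 13 → 8 → 18. That's 6 steps.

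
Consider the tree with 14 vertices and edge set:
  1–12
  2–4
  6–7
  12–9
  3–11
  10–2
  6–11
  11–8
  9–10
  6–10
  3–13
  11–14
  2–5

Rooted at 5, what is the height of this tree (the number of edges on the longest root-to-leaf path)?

6

13 sits deepest: 5 → 2 → 10 → 6 → 11 → 3 → 13 — 6 edges from the root.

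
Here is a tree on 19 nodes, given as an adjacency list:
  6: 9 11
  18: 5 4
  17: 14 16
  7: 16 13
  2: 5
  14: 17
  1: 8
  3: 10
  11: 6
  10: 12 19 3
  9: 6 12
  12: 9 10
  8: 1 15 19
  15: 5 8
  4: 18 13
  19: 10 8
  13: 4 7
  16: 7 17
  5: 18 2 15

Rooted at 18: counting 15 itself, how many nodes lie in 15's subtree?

Descendants of 15 (including itself): 15, 8, 19, 1, 10, 12, 3, 9, 6, 11. That's 10.

10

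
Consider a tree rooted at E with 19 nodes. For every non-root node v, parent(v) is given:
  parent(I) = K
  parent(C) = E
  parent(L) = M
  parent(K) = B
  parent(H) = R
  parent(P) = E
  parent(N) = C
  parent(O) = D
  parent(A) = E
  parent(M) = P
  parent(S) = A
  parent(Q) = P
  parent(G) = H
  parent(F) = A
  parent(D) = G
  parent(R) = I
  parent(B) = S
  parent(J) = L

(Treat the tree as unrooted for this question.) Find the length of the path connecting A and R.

Walking from A: A – S – B – K – I – R. Length 5.

5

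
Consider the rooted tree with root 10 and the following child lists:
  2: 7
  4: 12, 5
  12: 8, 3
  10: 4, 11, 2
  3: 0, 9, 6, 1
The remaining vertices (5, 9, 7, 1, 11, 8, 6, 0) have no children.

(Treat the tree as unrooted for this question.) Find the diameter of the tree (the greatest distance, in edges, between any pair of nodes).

6

A longest path is 7 - 2 - 10 - 4 - 12 - 3 - 1, with 6 edges.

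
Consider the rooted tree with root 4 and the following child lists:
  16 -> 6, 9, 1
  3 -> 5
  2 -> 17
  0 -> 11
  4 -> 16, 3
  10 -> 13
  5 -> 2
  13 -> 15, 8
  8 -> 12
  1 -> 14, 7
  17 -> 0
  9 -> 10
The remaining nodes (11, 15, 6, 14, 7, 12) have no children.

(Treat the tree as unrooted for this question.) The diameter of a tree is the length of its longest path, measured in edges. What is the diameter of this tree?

A longest path is 11-0-17-2-5-3-4-16-9-10-13-8-12, with 12 edges.

12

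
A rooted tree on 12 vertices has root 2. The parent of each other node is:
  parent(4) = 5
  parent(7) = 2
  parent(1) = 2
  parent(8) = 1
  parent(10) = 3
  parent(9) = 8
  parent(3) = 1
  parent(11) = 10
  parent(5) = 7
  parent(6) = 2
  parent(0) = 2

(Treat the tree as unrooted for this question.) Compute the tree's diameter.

7

Starting from 4, a farthest node is 11 at distance 7.
One longest path: 4–5–7–2–1–3–10–11.
So the diameter is 7.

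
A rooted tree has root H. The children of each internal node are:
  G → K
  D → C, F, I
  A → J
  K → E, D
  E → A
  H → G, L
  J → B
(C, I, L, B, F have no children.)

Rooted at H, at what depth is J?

Climbing from J to the root: J–A–E–K–G–H. That's 5 steps.

5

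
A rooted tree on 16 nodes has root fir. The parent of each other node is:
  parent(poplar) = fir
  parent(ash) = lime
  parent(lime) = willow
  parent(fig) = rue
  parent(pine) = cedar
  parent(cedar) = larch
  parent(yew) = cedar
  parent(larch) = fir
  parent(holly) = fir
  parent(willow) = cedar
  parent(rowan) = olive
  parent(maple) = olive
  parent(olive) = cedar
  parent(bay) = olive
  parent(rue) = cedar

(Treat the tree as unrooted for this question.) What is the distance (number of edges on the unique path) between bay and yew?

3

Walking from bay: bay–olive–cedar–yew. Length 3.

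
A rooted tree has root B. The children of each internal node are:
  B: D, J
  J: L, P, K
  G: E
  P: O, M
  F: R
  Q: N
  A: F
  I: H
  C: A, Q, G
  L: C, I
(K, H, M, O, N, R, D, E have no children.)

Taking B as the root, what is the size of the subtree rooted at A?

The subtree rooted at A contains: A, F, R — 3 nodes.

3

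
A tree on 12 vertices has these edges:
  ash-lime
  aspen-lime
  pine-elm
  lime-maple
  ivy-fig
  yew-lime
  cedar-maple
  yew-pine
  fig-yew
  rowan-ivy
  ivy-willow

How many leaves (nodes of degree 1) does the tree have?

Degree-1 nodes: ash, aspen, cedar, elm, rowan, willow — 6 of them.

6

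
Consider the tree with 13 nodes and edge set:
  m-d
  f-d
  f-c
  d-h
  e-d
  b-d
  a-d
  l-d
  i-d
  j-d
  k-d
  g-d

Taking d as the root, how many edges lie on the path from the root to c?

Climbing from c to the root: c – f – d. That's 2 steps.

2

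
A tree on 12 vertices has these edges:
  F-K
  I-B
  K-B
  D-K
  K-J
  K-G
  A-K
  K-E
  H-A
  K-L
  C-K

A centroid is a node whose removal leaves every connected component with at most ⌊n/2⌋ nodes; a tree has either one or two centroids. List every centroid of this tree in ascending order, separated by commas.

If K is removed the pieces have sizes 2, 2, 1, 1, 1, 1, 1, 1, 1, all ≤ ⌊12/2⌋ = 6.
No neighbour of K does as well, so K is the unique centroid.

K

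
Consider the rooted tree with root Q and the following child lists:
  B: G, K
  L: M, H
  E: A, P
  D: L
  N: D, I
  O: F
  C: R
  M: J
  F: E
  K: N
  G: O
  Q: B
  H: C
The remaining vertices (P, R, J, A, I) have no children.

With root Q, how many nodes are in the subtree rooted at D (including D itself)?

7

The subtree rooted at D contains: D, L, M, H, J, C, R — 7 nodes.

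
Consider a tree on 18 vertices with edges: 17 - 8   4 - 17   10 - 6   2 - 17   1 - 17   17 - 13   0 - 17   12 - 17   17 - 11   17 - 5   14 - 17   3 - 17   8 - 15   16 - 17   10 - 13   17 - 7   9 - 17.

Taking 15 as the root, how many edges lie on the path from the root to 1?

3

15–8–17–1 — 3 edges.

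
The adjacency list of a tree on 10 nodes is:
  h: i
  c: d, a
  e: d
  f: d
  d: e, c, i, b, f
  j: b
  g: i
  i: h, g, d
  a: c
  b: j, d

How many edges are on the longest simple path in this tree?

BFS from h reaches a last, at distance 4; BFS from a confirms no node is farther.
Path: h–i–d–c–a.

4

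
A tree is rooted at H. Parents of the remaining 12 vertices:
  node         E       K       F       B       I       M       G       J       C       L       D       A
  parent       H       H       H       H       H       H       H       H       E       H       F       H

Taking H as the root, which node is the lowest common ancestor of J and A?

Path J→root: J H; path A→root: A H.
First common node: H.

H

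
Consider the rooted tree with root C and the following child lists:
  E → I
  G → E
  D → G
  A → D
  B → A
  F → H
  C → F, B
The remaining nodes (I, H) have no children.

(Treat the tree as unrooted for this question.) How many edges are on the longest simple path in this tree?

A longest path is I – E – G – D – A – B – C – F – H, with 8 edges.

8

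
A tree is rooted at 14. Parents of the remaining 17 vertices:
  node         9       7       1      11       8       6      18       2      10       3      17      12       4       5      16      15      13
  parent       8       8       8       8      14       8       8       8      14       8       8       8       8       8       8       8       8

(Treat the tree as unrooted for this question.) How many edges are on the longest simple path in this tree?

3

A longest path is 10–14–8–9, with 3 edges.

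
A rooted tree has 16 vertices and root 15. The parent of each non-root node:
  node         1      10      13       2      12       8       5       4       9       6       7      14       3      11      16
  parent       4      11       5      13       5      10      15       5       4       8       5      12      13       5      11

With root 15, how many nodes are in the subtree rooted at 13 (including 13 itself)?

3

The subtree rooted at 13 contains: 13, 3, 2 — 3 nodes.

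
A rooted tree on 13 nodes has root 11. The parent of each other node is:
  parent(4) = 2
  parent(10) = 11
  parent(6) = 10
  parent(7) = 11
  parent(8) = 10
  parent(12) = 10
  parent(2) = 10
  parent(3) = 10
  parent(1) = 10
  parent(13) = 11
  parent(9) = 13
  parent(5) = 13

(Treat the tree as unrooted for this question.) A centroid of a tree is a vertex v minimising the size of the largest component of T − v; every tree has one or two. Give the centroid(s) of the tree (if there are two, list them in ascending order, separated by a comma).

10

If 10 is removed the pieces have sizes 5, 2, 1, 1, 1, 1, 1, all ≤ ⌊13/2⌋ = 6.
Every other node leaves some component of size > 6, so the centroid is unique.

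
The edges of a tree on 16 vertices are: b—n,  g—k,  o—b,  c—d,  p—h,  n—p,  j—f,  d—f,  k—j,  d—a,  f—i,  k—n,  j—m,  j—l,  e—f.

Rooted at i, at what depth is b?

5

Path from i to b: i–f–j–k–n–b, which has 5 edges.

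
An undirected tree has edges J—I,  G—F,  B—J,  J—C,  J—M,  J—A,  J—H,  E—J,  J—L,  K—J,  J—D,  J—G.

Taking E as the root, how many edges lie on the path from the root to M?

Climbing from M to the root: M – J – E. That's 2 steps.

2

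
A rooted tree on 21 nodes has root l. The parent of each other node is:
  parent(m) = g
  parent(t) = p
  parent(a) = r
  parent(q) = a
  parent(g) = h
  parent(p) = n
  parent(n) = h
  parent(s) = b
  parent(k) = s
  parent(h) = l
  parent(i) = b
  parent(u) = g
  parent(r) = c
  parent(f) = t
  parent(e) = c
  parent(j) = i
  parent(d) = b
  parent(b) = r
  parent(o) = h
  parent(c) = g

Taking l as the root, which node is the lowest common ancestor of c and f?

Path c→root: c g h l; path f→root: f t p n h l.
First common node: h.

h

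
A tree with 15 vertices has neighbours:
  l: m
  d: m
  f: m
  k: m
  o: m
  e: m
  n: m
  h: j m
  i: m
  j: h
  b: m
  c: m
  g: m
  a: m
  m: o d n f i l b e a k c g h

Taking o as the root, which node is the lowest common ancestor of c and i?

Ancestors of c (toward the root): c, m, o.
Ancestors of i: i, m, o.
The deepest node appearing in both lists is m.

m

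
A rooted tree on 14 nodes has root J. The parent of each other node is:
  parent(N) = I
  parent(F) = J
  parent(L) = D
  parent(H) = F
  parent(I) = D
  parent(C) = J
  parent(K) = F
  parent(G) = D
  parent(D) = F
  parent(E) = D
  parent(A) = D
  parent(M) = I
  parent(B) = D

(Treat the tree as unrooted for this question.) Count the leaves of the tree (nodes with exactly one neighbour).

10

The leaves are A, B, C, E, G, H, K, L, M, N.
That is 10 leaves.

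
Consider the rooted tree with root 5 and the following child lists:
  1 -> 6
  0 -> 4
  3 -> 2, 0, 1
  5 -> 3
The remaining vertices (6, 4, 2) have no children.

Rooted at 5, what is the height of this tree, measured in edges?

3

The longest root-to-leaf path is 5 → 3 → 1 → 6 (3 edges).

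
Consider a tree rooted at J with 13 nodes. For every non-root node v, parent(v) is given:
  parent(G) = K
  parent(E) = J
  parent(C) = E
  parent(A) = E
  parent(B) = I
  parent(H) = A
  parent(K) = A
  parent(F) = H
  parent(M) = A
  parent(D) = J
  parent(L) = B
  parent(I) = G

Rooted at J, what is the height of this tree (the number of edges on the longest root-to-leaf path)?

A deepest node is L, reached by J → E → A → K → G → I → B → L.
That path has 7 edges, so the height is 7.

7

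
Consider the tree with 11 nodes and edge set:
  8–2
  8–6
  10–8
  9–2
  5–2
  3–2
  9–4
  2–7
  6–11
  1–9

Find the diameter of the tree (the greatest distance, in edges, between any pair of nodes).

BFS from 1 reaches 11 last, at distance 5; BFS from 11 confirms no node is farther.
Path: 1 - 9 - 2 - 8 - 6 - 11.

5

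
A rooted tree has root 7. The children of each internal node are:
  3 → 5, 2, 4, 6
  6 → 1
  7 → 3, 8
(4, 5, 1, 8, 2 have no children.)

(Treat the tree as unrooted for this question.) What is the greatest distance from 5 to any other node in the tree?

3

Distances from 5 peak at 3, attained at 1 (8 also at distance 3).
5–3–6–1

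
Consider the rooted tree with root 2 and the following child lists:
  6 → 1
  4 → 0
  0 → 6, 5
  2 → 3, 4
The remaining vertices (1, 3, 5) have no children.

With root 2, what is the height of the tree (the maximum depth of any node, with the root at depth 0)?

4

A deepest node is 1, reached by 2 – 4 – 0 – 6 – 1.
That path has 4 edges, so the height is 4.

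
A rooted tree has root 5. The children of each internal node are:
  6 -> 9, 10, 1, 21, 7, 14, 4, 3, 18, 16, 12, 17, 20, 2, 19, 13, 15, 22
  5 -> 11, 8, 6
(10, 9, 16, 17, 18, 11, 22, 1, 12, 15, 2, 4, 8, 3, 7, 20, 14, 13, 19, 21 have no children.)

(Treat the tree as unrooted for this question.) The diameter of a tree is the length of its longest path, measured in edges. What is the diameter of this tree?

A longest path is 11–5–6–4, with 3 edges.

3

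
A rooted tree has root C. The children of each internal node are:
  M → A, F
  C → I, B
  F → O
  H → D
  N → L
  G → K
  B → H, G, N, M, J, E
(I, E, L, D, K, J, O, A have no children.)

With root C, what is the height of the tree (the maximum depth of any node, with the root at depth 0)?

4

The longest root-to-leaf path is C–B–M–F–O (4 edges).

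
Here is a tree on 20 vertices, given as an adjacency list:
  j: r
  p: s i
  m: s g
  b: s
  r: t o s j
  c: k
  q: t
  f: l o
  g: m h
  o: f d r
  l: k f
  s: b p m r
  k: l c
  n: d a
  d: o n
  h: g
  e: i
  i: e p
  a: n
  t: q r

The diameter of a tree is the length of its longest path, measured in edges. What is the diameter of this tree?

9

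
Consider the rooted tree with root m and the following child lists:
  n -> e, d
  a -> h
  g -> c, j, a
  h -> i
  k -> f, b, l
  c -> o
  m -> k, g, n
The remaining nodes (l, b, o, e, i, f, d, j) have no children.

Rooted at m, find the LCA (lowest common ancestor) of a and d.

a's ancestor chain is a, g, m and d's is d, n, m; they first meet at m.

m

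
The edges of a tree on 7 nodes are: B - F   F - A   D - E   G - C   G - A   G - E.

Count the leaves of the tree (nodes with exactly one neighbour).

3

Exactly 3 nodes have a single neighbour: B, C, D.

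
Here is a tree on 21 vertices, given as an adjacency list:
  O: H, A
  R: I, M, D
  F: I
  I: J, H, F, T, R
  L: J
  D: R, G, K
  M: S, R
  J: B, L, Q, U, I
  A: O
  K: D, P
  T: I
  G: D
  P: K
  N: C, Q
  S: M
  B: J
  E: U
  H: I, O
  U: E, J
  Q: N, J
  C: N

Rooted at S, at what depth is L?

Climbing from L to the root: L–J–I–R–M–S. That's 5 steps.

5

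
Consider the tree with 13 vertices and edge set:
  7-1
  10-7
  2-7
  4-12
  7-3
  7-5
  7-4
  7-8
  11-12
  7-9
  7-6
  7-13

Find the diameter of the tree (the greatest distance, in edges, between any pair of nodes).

Starting from 11, a farthest node is 13 at distance 4.
One longest path: 11-12-4-7-13.
So the diameter is 4.

4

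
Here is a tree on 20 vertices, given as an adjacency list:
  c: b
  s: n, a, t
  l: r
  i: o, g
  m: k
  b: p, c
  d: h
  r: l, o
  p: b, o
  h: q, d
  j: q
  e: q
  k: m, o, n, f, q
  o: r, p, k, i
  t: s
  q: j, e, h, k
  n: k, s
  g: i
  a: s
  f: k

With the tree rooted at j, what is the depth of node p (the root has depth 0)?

4

j – q – k – o – p — 4 edges.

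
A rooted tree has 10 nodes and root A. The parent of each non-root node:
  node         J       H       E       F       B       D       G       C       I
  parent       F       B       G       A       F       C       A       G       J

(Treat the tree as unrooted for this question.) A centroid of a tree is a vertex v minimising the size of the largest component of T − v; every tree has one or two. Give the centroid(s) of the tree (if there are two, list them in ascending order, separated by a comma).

A, F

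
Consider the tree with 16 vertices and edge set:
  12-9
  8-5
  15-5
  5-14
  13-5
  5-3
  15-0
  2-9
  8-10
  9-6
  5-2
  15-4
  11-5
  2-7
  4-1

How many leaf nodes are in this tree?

Exactly 10 nodes have a single neighbour: 0, 1, 3, 6, 7, 10, 11, 12, 13, 14.

10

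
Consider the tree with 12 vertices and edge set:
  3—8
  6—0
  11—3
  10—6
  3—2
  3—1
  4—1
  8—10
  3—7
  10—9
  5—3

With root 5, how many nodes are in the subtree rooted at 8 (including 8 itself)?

Descendants of 8 (including itself): 8, 10, 6, 9, 0. That's 5.

5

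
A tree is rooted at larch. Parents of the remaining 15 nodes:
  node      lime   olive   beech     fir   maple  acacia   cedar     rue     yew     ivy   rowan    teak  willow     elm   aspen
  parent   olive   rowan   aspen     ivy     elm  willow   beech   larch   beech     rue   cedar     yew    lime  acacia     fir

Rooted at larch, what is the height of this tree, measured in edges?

13

maple sits deepest: larch-rue-ivy-fir-aspen-beech-cedar-rowan-olive-lime-willow-acacia-elm-maple — 13 edges from the root.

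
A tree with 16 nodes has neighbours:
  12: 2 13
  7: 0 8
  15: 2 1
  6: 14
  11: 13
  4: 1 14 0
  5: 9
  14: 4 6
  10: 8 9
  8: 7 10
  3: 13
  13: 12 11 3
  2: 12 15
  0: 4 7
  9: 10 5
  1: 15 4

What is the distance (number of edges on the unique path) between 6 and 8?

6 - 14 - 4 - 0 - 7 - 8: 5 edges.

5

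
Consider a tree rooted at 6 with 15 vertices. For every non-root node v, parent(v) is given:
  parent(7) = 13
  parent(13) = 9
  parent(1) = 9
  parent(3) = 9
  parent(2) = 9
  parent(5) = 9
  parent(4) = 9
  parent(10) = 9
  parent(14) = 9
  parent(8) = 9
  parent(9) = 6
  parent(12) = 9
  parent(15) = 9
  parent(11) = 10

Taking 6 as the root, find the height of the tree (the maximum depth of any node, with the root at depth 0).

The longest root-to-leaf path is 6-9-10-11 (3 edges).

3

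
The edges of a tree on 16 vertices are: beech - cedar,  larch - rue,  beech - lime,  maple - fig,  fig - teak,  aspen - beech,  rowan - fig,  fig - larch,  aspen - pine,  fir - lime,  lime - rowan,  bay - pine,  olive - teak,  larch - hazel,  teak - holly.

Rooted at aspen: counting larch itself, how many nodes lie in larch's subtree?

Descendants of larch (including itself): larch, rue, hazel. That's 3.

3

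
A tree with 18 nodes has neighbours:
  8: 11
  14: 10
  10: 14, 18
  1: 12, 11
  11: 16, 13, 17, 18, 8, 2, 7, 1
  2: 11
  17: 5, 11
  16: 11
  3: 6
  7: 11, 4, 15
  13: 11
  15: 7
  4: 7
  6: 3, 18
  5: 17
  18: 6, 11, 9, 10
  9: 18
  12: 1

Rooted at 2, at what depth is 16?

Climbing from 16 to the root: 16 → 11 → 2. That's 2 steps.

2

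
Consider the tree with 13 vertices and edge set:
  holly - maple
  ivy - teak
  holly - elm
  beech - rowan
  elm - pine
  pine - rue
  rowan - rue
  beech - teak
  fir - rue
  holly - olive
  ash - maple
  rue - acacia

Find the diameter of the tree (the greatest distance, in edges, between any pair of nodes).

Starting from ash, a farthest node is ivy at distance 9.
One longest path: ash – maple – holly – elm – pine – rue – rowan – beech – teak – ivy.
So the diameter is 9.

9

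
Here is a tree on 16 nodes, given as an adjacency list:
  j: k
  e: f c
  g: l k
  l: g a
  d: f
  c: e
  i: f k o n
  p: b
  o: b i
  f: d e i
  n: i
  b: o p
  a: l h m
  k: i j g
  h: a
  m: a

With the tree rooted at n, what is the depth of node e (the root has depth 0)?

3

Path from n to e: n → i → f → e, which has 3 edges.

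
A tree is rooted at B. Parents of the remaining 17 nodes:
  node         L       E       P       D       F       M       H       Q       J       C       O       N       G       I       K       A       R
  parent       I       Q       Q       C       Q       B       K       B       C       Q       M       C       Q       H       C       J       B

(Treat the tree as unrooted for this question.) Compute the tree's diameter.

Starting from O, a farthest node is L at distance 8.
One longest path: O–M–B–Q–C–K–H–I–L.
So the diameter is 8.

8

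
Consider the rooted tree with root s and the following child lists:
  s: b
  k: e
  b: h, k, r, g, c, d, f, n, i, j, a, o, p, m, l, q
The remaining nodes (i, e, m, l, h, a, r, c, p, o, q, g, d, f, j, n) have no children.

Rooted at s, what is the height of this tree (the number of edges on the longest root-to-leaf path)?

3

The longest root-to-leaf path is s–b–k–e (3 edges).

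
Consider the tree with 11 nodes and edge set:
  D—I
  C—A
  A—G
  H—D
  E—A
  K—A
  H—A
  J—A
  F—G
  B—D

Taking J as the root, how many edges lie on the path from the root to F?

Climbing from F to the root: F–G–A–J. That's 3 steps.

3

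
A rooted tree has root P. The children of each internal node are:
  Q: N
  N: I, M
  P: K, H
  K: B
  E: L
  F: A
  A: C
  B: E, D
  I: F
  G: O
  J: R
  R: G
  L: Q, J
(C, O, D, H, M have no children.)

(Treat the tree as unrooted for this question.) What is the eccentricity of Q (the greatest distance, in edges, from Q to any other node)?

6

A farthest node from Q is H.
The path Q–L–E–B–K–P–H has 6 edges.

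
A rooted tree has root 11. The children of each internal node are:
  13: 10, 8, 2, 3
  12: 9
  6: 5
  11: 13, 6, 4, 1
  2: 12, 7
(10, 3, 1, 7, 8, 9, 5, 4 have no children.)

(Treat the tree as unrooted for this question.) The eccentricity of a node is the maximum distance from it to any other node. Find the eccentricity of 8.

A farthest node from 8 is 9 (5 also at distance 4).
The path 8-13-2-12-9 has 4 edges.

4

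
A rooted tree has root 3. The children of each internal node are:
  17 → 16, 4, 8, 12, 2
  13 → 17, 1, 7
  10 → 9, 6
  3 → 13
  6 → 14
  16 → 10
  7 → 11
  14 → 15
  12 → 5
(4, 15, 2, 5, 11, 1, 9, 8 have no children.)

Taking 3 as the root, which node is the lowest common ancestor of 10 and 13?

Path 10→root: 10 16 17 13 3; path 13→root: 13 3.
First common node: 13.

13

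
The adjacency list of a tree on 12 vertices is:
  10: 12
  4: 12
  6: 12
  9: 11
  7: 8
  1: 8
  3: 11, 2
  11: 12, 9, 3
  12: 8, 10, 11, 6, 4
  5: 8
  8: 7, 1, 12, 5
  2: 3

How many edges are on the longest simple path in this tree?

A longest path is 5-8-12-11-3-2, with 5 edges.

5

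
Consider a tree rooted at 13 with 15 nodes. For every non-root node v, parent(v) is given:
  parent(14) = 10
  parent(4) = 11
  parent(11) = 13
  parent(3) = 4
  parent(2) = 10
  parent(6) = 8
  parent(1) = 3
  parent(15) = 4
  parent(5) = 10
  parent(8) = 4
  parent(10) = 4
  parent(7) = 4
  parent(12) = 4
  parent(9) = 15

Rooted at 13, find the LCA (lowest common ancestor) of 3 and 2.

Path 3→root: 3 4 11 13; path 2→root: 2 10 4 11 13.
First common node: 4.

4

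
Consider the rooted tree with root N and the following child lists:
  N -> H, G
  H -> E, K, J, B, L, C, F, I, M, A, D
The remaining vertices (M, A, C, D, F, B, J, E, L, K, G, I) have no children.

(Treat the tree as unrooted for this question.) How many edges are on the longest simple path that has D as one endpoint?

3

A farthest node from D is G.
The path D – H – N – G has 3 edges.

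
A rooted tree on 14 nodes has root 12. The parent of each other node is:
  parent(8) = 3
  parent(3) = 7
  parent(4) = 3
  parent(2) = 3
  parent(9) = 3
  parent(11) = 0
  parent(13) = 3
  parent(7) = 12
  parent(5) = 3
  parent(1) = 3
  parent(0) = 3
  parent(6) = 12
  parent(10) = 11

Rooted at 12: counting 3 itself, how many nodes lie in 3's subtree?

The subtree rooted at 3 contains: 3, 0, 2, 13, 8, 4, 9, 1, 5, 11, 10 — 11 nodes.

11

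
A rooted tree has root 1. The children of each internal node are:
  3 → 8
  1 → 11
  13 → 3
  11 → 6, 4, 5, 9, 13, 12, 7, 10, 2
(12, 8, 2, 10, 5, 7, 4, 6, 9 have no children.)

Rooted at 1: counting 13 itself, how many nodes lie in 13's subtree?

3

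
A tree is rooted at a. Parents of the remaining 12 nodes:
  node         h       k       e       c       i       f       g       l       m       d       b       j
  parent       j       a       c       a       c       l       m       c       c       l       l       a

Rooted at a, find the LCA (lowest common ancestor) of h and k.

a

h's ancestor chain is h, j, a and k's is k, a; they first meet at a.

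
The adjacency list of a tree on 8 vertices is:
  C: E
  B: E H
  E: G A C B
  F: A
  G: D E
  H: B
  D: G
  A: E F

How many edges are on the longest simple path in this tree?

4

BFS from F reaches D last, at distance 4; BFS from D confirms no node is farther.
Path: F–A–E–G–D.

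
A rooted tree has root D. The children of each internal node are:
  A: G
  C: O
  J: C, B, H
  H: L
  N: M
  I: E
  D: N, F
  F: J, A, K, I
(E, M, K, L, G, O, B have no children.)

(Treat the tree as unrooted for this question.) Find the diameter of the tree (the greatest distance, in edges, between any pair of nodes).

6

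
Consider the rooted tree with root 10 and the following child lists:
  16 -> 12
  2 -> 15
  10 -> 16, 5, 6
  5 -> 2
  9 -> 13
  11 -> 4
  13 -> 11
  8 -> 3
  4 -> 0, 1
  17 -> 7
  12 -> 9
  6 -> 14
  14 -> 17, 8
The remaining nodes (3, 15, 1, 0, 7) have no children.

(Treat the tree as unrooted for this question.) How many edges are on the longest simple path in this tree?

11

A longest path is 1-4-11-13-9-12-16-10-6-14-8-3, with 11 edges.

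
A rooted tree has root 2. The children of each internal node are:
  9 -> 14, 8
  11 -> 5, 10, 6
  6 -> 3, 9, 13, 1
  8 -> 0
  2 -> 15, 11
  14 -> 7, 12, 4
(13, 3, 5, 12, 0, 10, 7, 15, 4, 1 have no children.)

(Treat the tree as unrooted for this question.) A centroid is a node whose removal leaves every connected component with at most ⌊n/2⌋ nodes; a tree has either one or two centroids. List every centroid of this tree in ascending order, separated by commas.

6

Removing 6 splits the tree into components of sizes 7, 5, 1, 1, 1; the largest is 7 ≤ ⌊16/2⌋ = 8.
Every other node leaves some component of size > 8, so the centroid is unique.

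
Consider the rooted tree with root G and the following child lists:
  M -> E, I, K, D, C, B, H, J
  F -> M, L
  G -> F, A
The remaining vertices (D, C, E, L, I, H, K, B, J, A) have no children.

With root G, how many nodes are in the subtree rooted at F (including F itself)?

11

Descendants of F (including itself): F, M, L, C, E, K, J, D, I, H, B. That's 11.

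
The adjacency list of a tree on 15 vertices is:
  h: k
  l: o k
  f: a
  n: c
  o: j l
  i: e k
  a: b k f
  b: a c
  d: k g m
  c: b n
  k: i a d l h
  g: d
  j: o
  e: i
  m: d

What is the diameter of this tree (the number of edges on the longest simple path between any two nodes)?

7

A longest path is n – c – b – a – k – l – o – j, with 7 edges.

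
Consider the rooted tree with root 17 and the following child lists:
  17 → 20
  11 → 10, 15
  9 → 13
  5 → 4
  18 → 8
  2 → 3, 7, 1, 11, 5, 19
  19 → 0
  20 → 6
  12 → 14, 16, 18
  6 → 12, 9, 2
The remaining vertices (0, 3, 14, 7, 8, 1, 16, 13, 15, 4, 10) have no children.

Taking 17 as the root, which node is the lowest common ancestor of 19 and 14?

6

Path 19→root: 19 2 6 20 17; path 14→root: 14 12 6 20 17.
First common node: 6.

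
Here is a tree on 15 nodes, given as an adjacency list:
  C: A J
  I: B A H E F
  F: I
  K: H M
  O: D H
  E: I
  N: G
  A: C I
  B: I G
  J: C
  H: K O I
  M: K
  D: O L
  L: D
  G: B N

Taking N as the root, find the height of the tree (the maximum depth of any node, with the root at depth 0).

7

The longest root-to-leaf path is N → G → B → I → H → O → D → L (7 edges).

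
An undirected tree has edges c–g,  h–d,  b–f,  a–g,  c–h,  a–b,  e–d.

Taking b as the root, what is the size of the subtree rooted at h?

3

The subtree rooted at h contains: h, d, e — 3 nodes.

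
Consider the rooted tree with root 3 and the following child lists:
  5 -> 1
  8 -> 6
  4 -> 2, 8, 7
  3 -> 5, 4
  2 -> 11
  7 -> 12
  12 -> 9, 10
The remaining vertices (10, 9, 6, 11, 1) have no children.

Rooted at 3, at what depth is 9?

4

3 → 4 → 7 → 12 → 9 — 4 edges.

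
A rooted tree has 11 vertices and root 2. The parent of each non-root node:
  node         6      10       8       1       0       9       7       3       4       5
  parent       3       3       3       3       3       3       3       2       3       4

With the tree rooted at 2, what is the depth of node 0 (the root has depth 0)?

2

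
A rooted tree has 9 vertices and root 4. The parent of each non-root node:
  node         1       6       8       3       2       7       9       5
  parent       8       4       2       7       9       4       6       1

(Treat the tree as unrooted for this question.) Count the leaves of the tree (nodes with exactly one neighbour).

2

Degree-1 nodes: 3, 5 — 2 of them.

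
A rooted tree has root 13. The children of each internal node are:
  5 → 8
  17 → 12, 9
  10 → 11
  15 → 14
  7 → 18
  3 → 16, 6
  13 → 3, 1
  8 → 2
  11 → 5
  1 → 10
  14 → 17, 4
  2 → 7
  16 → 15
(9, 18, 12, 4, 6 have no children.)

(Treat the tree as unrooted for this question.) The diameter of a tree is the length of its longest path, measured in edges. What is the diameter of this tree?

14

Starting from 9, a farthest node is 18 at distance 14.
One longest path: 9 - 17 - 14 - 15 - 16 - 3 - 13 - 1 - 10 - 11 - 5 - 8 - 2 - 7 - 18.
So the diameter is 14.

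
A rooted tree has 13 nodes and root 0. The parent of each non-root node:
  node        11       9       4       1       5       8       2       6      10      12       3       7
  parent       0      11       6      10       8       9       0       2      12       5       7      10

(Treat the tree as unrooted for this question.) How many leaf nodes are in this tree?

3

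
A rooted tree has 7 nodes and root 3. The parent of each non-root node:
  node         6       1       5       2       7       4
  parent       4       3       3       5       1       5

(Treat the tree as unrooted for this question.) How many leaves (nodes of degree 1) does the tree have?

3

Degree-1 nodes: 2, 6, 7 — 3 of them.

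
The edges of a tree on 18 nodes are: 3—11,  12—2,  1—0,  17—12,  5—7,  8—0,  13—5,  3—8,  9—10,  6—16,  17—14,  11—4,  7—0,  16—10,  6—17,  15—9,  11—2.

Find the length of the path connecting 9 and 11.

The path is 9 – 10 – 16 – 6 – 17 – 12 – 2 – 11, which has 7 edges.

7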